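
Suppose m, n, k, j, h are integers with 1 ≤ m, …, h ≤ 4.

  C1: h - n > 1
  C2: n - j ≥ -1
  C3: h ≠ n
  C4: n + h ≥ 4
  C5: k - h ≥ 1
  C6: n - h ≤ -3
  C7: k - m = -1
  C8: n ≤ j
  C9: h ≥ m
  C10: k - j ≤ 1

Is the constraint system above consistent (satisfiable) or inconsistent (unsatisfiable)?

Constraints 2, 5, 6, and 10 give n − j ≥ -1, j − k ≥ -1, k − h ≥ 1, h − n ≥ 3.
Adding all 4 inequalities: the left sides telescope to 0, and the right sides sum to (-1) + (-1) + 1 + 3 = 2. So 0 ≥ 2, which is false.

Unsatisfiable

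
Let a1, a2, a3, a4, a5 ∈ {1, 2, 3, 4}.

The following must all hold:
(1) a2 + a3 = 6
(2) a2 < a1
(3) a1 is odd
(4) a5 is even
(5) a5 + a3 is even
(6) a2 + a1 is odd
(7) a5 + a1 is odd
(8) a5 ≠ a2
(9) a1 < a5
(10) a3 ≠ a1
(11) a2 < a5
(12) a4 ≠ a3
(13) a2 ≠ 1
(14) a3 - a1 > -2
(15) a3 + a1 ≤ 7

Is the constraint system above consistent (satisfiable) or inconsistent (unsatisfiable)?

Satisfiable

Try a1 = 3, a2 = 2, a3 = 4, a4 = 3, a5 = 4.
Check constraint 1: a2 + a3 = 6; constraint 14: a3 - a1 = 1. The remaining constraints are straightforward to verify.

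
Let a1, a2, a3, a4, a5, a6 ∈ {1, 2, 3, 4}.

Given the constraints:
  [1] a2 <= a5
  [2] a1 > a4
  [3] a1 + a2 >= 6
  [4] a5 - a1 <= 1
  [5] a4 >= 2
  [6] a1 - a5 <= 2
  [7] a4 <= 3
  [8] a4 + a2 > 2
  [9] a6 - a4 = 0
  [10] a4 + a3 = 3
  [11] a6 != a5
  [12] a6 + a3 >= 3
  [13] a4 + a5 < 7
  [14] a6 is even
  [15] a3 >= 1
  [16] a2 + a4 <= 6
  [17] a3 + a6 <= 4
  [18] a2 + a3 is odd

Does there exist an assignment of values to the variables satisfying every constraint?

Satisfiable

Try a1 = 4, a2 = 2, a3 = 1, a4 = 2, a5 = 3, a6 = 2.
Check constraint 3: a1 + a2 = 6; constraint 4: a5 - a1 = -1; constraint 6: a1 - a5 = 1. The remaining constraints are straightforward to verify.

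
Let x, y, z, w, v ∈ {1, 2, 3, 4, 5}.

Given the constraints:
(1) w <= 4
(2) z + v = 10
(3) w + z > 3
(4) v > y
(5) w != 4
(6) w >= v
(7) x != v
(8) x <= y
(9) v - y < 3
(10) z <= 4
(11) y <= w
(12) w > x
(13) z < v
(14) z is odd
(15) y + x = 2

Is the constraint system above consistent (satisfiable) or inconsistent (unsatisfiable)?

Unsatisfiable

From constraint 10: z ≤ 4. From constraints 1 and 6: v ≤ w ≤ 4. Hence z + v ≤ 8. But constraint 2 requires z + v = 10, and 10 > 8. Contradiction.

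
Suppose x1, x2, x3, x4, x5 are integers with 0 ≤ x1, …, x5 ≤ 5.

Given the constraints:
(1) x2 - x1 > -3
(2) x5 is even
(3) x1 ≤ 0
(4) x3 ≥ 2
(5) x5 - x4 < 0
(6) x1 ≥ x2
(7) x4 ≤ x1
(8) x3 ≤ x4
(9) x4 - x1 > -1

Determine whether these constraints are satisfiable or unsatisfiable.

From constraints 4 and 8: x4 ≥ x3 and x3 ≥ 2, so x4 ≥ 2. From constraints 3 and 7: x4 ≤ x1 and x1 ≤ 0, so x4 ≤ 0. But 0 < 2, so no value of x4 works.

Unsatisfiable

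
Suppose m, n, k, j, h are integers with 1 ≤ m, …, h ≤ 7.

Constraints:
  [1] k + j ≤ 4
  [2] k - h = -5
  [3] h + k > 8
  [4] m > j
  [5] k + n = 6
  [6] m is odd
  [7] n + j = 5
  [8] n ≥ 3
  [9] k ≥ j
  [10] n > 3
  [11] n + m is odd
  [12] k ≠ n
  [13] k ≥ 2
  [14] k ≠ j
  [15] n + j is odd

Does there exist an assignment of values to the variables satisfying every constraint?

Satisfiable

The assignment m = 5, n = 4, k = 2, j = 1, h = 7 works:
  constraint 1 holds since k + j = 3.
  constraint 2 holds since k - h = -5.
The rest check out directly.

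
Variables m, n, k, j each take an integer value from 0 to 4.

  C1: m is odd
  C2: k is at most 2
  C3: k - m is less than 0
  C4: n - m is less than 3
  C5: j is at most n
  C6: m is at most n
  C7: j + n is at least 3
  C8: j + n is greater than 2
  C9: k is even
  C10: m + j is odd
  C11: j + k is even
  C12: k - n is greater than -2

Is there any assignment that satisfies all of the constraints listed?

Satisfiable

One satisfying assignment is m = 3, n = 3, k = 2, j = 2.
For the less obvious constraints — constraint 3: k - m = -1; constraint 4: n - m = 0; constraint 7: j + n = 5 — and the others hold by inspection.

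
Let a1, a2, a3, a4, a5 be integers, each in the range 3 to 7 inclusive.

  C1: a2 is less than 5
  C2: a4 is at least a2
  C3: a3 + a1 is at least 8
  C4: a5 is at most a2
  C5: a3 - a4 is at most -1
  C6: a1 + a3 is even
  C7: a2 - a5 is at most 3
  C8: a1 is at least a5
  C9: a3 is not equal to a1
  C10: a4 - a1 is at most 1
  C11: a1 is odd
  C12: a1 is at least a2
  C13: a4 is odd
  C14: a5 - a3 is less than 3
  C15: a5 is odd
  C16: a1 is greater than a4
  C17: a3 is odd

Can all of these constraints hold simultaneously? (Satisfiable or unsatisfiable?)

Satisfiable

Try a1 = 7, a2 = 3, a3 = 3, a4 = 5, a5 = 3.
Check constraint 3: a3 + a1 = 10; constraint 5: a3 - a4 = -2; constraint 7: a2 - a5 = 0. The remaining constraints are straightforward to verify.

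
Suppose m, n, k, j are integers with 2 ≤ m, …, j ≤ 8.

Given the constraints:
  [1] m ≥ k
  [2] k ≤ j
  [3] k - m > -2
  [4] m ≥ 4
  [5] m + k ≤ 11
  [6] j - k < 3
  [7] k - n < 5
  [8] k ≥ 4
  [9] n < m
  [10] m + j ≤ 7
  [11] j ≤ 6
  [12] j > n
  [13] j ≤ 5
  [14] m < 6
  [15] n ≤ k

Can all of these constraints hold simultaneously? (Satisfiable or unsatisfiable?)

From constraint 4: m ≥ 4. From constraints 2 and 8: j ≥ k ≥ 4. Hence m + j ≥ 8. But constraint 10 requires m + j ≤ 7, and 7 < 8. Contradiction.

Unsatisfiable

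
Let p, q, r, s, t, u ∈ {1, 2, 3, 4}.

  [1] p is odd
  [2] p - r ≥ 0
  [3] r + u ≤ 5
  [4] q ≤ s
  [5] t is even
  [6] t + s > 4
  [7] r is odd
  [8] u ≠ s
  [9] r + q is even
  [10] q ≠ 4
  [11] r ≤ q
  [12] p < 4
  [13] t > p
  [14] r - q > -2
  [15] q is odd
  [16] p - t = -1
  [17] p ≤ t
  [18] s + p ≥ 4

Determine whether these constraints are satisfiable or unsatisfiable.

Satisfiable

One satisfying assignment is p = 1, q = 1, r = 1, s = 4, t = 2, u = 1.
For the less obvious constraints — constraint 2: p - r = 0; constraint 3: r + u = 2 — and the others hold by inspection.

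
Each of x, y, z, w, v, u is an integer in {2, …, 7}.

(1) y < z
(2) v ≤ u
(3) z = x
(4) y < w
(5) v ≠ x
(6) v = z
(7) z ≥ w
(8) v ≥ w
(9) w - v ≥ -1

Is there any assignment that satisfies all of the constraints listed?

From constraints 3 and 6, v = z = x, so v = x. But constraint 5 says v ≠ x. Contradiction.

Unsatisfiable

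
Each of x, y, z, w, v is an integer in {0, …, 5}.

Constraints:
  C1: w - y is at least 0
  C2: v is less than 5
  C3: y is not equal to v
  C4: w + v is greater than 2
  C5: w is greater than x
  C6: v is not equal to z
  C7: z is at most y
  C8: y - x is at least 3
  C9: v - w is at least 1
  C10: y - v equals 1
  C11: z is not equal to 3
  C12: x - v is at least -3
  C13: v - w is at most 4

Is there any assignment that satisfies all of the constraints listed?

Unsatisfiable

Constraints 1, 8, 9, and 12 give w − y ≥ 0, y − x ≥ 3, x − v ≥ -3, v − w ≥ 1.
Adding all 4 inequalities: the left sides telescope to 0, and the right sides sum to 0 + 3 + (-3) + 1 = 1. So 0 ≥ 1, which is false.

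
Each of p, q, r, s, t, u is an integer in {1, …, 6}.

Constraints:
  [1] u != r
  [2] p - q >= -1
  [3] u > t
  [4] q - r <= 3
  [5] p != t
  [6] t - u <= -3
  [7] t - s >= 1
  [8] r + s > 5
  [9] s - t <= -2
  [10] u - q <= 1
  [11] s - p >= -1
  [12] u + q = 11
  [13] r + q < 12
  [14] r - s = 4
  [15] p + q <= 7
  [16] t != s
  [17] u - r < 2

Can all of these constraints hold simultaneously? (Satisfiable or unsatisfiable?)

Unsatisfiable

Constraints 2, 6, 9, 10, and 11 give u − t ≥ 3, t − s ≥ 2, s − p ≥ -1, p − q ≥ -1, q − u ≥ -1.
Adding all 5 inequalities: the left sides telescope to 0, and the right sides sum to 3 + 2 + (-1) + (-1) + (-1) = 2. So 0 ≥ 2, which is false.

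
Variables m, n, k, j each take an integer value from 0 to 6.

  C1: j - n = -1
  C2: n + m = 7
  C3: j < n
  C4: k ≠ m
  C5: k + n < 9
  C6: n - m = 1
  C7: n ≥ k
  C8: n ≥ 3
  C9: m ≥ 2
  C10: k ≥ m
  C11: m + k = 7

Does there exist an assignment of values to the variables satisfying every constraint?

Take m = 3, n = 4, k = 4, j = 3. Then constraint 1: j - n = -1; constraint 2: n + m = 7, and every other listed constraint is also met.

Satisfiable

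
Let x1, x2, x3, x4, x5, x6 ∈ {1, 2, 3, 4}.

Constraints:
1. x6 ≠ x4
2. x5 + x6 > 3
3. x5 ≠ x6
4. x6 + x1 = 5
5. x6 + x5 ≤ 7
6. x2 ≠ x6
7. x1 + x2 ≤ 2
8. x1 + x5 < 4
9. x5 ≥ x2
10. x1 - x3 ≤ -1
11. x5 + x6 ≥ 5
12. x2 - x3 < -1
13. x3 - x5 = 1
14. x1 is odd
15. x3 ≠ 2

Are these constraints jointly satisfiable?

Take x1 = 1, x2 = 1, x3 = 3, x4 = 1, x5 = 2, x6 = 4. Then constraint 2: x5 + x6 = 6; constraint 4: x6 + x1 = 5; constraint 5: x6 + x5 = 6, and every other listed constraint is also met.

Satisfiable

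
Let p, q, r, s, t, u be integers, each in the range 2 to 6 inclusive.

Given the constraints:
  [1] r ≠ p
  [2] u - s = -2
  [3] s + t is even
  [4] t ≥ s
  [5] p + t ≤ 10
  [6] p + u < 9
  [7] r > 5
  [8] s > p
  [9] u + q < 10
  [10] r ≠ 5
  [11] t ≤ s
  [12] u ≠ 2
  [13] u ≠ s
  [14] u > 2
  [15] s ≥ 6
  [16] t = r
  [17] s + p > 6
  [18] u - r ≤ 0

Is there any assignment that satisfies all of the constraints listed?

The assignment p = 2, q = 4, r = 6, s = 6, t = 6, u = 4 works:
  constraint 2 holds since u - s = -2.
  constraint 5 holds since p + t = 8.
  constraint 6 holds since p + u = 6.
The rest check out directly.

Satisfiable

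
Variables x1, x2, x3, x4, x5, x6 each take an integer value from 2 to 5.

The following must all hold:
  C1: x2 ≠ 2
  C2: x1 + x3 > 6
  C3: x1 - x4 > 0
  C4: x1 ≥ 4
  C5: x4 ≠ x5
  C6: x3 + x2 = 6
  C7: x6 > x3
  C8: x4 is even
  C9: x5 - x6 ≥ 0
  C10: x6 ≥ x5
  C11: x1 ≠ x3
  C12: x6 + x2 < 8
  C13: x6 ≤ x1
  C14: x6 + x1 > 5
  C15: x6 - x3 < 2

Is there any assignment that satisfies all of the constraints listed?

Satisfiable

One satisfying assignment is x1 = 4, x2 = 3, x3 = 3, x4 = 2, x5 = 4, x6 = 4.
For the less obvious constraints — constraint 2: x1 + x3 = 7; constraint 3: x1 - x4 = 2 — and the others hold by inspection.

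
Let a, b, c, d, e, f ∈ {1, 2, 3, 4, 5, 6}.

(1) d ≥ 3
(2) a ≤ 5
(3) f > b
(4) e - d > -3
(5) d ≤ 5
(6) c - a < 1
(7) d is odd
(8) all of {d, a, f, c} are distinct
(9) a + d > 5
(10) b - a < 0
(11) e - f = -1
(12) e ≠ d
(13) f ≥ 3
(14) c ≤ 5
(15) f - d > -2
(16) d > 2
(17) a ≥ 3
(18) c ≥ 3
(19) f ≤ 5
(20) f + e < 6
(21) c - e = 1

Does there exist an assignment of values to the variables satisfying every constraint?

Unsatisfiable

Constraints 1, 2, 5, 13, 14, 17, 18, and 19 confine each of d, a, f, c to the 3 values {3, …, 5}.
Constraint 8 requires all 4 of them to be distinct, but only 3 values are available — impossible by the pigeonhole principle.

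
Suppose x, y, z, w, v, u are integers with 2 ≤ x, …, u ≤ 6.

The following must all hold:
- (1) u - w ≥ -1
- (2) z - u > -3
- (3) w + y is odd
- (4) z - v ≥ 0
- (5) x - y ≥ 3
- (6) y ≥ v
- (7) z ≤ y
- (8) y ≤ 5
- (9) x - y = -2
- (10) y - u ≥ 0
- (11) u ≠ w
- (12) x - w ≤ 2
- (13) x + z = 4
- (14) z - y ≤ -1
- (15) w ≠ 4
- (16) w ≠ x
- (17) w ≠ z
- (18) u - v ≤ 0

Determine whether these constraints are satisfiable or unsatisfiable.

Unsatisfiable

Constraints 1, 4, 5, 12, 14, and 18 give w − x ≥ -2, x − y ≥ 3, y − z ≥ 1, z − v ≥ 0, v − u ≥ 0, u − w ≥ -1.
Adding all 6 inequalities: the left sides telescope to 0, and the right sides sum to (-2) + 3 + 1 + 0 + 0 + (-1) = 1. So 0 ≥ 1, which is false.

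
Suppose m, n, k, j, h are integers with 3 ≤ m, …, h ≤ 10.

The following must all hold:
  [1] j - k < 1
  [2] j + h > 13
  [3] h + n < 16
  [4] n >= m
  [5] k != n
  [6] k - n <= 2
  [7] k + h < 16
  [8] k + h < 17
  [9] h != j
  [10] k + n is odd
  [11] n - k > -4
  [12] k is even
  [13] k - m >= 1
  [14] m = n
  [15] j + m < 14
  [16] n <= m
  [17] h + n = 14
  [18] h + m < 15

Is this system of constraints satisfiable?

Try m = 5, n = 5, k = 6, j = 6, h = 9.
Check constraint 1: j - k = 0; constraint 2: j + h = 15. The remaining constraints are straightforward to verify.

Satisfiable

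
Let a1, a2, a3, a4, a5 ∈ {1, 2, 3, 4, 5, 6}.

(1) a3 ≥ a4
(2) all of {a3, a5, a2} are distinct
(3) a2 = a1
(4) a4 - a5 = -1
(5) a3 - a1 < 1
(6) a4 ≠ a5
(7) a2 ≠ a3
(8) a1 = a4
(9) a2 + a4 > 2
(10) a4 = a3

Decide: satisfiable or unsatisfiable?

From constraints 3, 8, and 10, a2 = a1 = a4 = a3, so a2 = a3. But constraint 7 says a2 ≠ a3. Contradiction.

Unsatisfiable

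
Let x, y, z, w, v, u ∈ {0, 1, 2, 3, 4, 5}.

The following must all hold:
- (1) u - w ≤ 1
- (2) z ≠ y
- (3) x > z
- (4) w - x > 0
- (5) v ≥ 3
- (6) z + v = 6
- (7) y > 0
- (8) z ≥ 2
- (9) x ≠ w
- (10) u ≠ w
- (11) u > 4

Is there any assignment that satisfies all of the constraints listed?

Satisfiable

Setting (x, y, z, w, v, u) = (3, 3, 2, 4, 4, 5) satisfies everything: constraint 1: u - w = 1; constraint 4: w - x = 1, and the others follow.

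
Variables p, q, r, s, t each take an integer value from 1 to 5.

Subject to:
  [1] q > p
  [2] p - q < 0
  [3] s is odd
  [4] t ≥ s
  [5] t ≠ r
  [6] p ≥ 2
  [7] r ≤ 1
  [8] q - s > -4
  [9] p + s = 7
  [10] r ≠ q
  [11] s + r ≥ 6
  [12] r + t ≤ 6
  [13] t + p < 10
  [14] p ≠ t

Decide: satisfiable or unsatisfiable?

Take p = 2, q = 3, r = 1, s = 5, t = 5. Then constraint 2: p - q = -1; constraint 8: q - s = -2, and every other listed constraint is also met.

Satisfiable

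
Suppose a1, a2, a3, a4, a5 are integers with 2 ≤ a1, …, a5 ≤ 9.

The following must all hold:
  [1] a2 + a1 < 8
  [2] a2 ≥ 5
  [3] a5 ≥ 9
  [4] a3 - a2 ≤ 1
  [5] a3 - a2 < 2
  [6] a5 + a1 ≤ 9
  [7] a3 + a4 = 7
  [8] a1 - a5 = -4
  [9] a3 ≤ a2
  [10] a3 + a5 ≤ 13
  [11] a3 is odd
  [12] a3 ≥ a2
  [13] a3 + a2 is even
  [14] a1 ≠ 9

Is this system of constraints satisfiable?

From constraints 2 and 12: a3 ≥ a2 ≥ 5. From constraint 3: a5 ≥ 9. Hence a3 + a5 ≥ 14. But constraint 10 requires a3 + a5 ≤ 13, and 13 < 14. Contradiction.

Unsatisfiable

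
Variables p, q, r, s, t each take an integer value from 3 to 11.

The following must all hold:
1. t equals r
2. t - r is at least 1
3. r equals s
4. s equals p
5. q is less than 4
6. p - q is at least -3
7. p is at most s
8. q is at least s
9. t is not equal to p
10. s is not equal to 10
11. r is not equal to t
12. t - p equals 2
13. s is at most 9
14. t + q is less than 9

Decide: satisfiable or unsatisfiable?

Unsatisfiable

From constraints 1, 3, and 4, t = r = s = p, so t = p. But constraint 9 says t ≠ p. Contradiction.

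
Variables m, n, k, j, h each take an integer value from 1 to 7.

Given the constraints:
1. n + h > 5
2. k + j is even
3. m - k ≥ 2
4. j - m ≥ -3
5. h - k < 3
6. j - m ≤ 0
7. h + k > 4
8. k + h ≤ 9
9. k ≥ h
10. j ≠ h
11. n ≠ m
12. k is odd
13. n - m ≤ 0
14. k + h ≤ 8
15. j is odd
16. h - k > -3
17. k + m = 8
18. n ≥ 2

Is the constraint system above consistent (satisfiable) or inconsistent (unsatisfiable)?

Setting (m, n, k, j, h) = (5, 3, 3, 5, 3) satisfies everything: constraint 1: n + h = 6; constraint 3: m - k = 2; constraint 4: j - m = 0, and the others follow.

Satisfiable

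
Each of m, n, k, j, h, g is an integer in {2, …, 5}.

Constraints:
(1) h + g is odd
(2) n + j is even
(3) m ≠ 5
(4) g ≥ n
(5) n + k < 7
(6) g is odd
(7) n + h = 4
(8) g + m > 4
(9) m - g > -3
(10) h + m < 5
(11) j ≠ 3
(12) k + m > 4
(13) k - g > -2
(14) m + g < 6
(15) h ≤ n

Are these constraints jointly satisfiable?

Setting (m, n, k, j, h, g) = (2, 2, 3, 2, 2, 3) satisfies everything: constraint 5: n + k = 5; constraint 7: n + h = 4; constraint 8: g + m = 5, and the others follow.

Satisfiable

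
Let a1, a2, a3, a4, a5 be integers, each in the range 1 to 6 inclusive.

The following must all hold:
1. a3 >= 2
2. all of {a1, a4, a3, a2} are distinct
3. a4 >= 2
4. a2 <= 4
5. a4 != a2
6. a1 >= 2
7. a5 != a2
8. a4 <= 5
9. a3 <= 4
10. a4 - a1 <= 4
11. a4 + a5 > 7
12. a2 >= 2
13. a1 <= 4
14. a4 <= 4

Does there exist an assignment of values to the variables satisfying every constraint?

Unsatisfiable

Constraints 1, 3, 4, 6, 9, 12, 13, and 14 confine each of a1, a4, a3, a2 to the 3 values {2, …, 4}.
Constraint 2 requires all 4 of them to be distinct, but only 3 values are available — impossible by the pigeonhole principle.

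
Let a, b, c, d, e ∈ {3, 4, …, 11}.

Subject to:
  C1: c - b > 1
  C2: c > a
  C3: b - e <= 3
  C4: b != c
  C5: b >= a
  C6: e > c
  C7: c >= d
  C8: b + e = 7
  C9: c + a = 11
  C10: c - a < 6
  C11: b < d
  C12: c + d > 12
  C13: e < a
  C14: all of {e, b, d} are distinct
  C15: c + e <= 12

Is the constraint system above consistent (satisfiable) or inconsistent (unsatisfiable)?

Unsatisfiable

Constraints 5, 6, 7, 11, and 13 give a ≤ b, b < d, d ≤ c, c < e, e < a. Chaining: a ≤ b < d ≤ c < e < a, which forces a < a — impossible.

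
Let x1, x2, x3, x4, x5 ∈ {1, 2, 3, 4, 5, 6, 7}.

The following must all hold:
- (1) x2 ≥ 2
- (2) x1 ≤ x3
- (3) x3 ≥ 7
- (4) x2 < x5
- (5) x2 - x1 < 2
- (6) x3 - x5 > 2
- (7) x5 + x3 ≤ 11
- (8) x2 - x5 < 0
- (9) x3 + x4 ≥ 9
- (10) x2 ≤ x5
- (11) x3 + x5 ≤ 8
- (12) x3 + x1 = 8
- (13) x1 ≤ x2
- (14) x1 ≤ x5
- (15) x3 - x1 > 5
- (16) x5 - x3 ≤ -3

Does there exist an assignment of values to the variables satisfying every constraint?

From constraint 3: x3 ≥ 7. From constraints 1 and 10: x5 ≥ x2 ≥ 2. Hence x3 + x5 ≥ 9. But constraint 11 requires x3 + x5 ≤ 8, and 8 < 9. Contradiction.

Unsatisfiable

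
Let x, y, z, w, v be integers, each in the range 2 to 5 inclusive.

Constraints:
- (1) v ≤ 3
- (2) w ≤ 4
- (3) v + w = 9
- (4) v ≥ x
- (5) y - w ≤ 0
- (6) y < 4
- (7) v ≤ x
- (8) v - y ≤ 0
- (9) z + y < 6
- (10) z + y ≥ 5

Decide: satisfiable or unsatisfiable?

From constraint 1: v ≤ 3. From constraint 2: w ≤ 4. Hence v + w ≤ 7. But constraint 3 requires v + w = 9, and 9 > 7. Contradiction.

Unsatisfiable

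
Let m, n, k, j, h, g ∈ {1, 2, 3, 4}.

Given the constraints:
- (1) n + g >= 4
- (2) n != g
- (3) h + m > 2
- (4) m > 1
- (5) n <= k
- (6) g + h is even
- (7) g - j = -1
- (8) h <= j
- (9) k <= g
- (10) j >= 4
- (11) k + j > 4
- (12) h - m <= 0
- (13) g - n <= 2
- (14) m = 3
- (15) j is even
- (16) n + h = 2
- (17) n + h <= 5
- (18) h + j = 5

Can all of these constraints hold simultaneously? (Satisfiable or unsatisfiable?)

Setting (m, n, k, j, h, g) = (3, 1, 1, 4, 1, 3) satisfies everything: constraint 1: n + g = 4; constraint 3: h + m = 4, and the others follow.

Satisfiable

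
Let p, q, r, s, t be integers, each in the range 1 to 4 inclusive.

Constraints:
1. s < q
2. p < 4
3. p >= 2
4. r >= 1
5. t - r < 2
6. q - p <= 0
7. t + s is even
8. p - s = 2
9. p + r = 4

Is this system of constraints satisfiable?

Take p = 3, q = 2, r = 1, s = 1, t = 1. Then constraint 5: t - r = 0; constraint 6: q - p = -1; constraint 8: p - s = 2, and every other listed constraint is also met.

Satisfiable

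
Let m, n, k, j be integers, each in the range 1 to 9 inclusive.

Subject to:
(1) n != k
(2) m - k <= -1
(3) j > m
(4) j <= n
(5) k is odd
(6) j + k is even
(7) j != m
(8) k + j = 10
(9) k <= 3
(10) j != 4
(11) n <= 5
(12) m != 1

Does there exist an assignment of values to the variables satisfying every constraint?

From constraint 9: k ≤ 3. From constraints 4 and 11: j ≤ n ≤ 5. Hence k + j ≤ 8. But constraint 8 requires k + j = 10, and 10 > 8. Contradiction.

Unsatisfiable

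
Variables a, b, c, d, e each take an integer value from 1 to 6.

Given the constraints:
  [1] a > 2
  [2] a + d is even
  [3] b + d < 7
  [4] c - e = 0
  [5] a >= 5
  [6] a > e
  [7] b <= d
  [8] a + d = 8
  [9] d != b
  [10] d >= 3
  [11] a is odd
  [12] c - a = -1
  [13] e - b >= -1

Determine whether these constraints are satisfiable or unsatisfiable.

One satisfying assignment is a = 5, b = 2, c = 4, d = 3, e = 4.
For the less obvious constraints — constraint 3: b + d = 5; constraint 4: c - e = 0 — and the others hold by inspection.

Satisfiable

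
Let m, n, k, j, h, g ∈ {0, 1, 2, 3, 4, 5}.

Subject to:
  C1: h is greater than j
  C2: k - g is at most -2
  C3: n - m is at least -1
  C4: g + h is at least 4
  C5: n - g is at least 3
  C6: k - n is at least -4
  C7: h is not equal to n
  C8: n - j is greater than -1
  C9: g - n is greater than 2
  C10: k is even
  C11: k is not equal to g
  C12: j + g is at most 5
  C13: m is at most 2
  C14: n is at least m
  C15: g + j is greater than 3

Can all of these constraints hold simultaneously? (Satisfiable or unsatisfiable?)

Constraints 2, 5, and 6 give g − k ≥ 2, k − n ≥ -4, n − g ≥ 3.
Adding all 3 inequalities: the left sides telescope to 0, and the right sides sum to 2 + (-4) + 3 = 1. So 0 ≥ 1, which is false.

Unsatisfiable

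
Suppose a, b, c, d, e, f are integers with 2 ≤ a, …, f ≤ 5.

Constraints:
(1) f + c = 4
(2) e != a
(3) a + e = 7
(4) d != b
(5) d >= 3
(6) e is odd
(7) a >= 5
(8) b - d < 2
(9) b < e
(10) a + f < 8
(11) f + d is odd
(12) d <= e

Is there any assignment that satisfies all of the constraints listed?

From constraint 7: a ≥ 5. From constraints 5 and 12: e ≥ d ≥ 3. Hence a + e ≥ 8. But constraint 3 requires a + e = 7, and 7 < 8. Contradiction.

Unsatisfiable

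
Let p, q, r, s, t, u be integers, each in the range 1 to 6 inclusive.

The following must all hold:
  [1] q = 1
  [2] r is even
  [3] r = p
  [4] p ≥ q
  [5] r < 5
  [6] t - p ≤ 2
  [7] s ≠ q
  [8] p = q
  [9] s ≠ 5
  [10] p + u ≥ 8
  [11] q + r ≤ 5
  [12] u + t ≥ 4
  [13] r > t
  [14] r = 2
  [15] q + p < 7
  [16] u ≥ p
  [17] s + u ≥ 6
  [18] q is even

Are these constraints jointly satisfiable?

Constraint 14 fixes r = 2 and constraint 1 fixes q = 1. Constraints 3 and 8 give r = p = q, so r = q. But 2 ≠ 1 — contradiction.

Unsatisfiable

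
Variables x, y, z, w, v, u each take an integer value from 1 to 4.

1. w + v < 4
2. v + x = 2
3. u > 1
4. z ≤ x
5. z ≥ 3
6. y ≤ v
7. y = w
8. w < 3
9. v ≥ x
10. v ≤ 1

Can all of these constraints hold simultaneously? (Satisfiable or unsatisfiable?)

Unsatisfiable

From constraints 4 and 5: x ≥ z and z ≥ 3, so x ≥ 3. From constraints 9 and 10: x ≤ v and v ≤ 1, so x ≤ 1. But 1 < 3, so no value of x works.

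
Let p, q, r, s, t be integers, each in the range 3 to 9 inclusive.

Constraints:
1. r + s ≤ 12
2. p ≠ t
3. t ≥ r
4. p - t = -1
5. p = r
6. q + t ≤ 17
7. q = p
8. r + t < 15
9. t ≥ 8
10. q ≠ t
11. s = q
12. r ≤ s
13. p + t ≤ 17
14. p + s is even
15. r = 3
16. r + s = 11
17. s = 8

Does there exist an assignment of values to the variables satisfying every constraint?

Constraint 17 fixes s = 8 and constraint 15 fixes r = 3. Constraints 5, 7, and 11 give s = q = p = r, so s = r. But 8 ≠ 3 — contradiction.

Unsatisfiable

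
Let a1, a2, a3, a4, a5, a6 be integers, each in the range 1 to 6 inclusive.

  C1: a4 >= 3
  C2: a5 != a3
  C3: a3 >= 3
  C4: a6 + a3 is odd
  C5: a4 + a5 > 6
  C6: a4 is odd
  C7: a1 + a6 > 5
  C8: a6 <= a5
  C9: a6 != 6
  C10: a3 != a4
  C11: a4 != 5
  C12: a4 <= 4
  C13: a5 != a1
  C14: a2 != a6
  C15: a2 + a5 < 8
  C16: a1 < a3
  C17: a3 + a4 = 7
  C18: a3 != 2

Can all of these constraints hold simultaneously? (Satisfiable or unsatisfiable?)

Satisfiable

Try a1 = 3, a2 = 2, a3 = 4, a4 = 3, a5 = 5, a6 = 5.
Check constraint 5: a4 + a5 = 8; constraint 7: a1 + a6 = 8. The remaining constraints are straightforward to verify.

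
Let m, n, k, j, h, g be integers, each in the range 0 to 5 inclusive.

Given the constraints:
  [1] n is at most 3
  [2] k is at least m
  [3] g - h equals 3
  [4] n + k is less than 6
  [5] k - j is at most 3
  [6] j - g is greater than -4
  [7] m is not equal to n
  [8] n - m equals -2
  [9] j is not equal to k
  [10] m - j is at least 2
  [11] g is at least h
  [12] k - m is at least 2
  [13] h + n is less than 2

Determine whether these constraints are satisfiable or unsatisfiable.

Unsatisfiable

Constraints 5, 10, and 12 give k − m ≥ 2, m − j ≥ 2, j − k ≥ -3.
Adding all 3 inequalities: the left sides telescope to 0, and the right sides sum to 2 + 2 + (-3) = 1. So 0 ≥ 1, which is false.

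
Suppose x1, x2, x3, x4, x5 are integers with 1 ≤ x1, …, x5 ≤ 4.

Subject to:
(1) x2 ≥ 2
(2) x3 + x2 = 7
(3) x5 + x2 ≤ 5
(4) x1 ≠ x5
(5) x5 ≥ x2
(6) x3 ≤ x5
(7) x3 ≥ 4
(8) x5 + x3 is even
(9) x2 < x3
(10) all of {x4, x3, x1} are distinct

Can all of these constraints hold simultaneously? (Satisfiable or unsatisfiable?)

Unsatisfiable

From constraints 6 and 7: x5 ≥ x3 ≥ 4. From constraint 1: x2 ≥ 2. Hence x5 + x2 ≥ 6. But constraint 3 requires x5 + x2 ≤ 5, and 5 < 6. Contradiction.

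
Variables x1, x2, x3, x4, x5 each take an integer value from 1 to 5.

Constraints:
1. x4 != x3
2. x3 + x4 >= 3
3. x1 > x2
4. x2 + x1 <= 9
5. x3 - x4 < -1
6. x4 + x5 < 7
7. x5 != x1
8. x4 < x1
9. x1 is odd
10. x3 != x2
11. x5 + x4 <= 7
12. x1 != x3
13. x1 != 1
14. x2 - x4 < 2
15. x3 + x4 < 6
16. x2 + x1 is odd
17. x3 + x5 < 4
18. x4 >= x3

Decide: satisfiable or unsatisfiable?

Setting (x1, x2, x3, x4, x5) = (5, 2, 1, 3, 2) satisfies everything: constraint 2: x3 + x4 = 4; constraint 4: x2 + x1 = 7, and the others follow.

Satisfiable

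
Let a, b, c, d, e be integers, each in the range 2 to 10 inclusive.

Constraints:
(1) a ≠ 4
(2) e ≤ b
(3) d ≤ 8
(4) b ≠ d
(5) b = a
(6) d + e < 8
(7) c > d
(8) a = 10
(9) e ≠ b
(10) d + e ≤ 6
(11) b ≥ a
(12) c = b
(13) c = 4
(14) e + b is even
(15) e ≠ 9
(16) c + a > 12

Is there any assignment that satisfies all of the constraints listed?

Unsatisfiable

Constraint 13 fixes c = 4 and constraint 8 fixes a = 10. Constraints 5 and 12 give c = b = a, so c = a. But 4 ≠ 10 — contradiction.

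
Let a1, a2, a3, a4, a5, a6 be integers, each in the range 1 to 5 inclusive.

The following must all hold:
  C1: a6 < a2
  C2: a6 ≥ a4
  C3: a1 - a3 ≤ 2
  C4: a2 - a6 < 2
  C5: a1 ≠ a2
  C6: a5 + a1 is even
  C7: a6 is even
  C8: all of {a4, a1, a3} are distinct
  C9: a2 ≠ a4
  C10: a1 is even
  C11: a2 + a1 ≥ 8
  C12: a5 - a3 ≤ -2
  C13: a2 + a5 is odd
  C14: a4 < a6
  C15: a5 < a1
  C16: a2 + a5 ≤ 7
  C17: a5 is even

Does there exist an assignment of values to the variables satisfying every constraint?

Satisfiable

Take a1 = 4, a2 = 5, a3 = 5, a4 = 2, a5 = 2, a6 = 4. Then constraint 3: a1 - a3 = -1; constraint 4: a2 - a6 = 1, and every other listed constraint is also met.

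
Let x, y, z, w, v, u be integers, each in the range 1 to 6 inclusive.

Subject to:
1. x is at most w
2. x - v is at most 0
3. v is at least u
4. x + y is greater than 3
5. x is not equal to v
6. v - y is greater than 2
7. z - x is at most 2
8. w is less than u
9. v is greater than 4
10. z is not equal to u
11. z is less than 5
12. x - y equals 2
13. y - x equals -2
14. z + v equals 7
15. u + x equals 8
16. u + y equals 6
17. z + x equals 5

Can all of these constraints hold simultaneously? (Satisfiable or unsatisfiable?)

Satisfiable

Take x = 3, y = 1, z = 2, w = 4, v = 5, u = 5. Then constraint 2: x - v = -2; constraint 4: x + y = 4, and every other listed constraint is also met.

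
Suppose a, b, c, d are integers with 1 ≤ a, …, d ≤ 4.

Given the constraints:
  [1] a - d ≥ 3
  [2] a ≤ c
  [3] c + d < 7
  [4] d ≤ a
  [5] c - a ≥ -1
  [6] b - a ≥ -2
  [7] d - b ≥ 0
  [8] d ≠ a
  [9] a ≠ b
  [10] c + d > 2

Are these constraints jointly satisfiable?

Unsatisfiable

Constraints 1, 6, and 7 give d − b ≥ 0, b − a ≥ -2, a − d ≥ 3.
Adding all 3 inequalities: the left sides telescope to 0, and the right sides sum to 0 + (-2) + 3 = 1. So 0 ≥ 1, which is false.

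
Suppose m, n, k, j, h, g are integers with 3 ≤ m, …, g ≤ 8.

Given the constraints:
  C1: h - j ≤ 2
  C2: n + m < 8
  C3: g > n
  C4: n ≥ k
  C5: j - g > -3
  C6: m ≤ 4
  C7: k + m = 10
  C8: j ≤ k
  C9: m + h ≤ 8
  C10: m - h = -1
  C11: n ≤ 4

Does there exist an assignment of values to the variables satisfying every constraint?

Unsatisfiable

From constraints 4 and 11: k ≤ n ≤ 4. From constraint 6: m ≤ 4. Hence k + m ≤ 8. But constraint 7 requires k + m = 10, and 10 > 8. Contradiction.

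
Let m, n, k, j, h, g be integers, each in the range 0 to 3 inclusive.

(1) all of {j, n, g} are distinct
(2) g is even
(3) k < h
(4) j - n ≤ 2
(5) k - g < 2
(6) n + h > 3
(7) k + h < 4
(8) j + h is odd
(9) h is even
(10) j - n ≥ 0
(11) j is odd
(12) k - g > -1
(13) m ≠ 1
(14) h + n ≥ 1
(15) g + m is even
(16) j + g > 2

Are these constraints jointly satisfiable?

The assignment m = 2, n = 2, k = 1, j = 3, h = 2, g = 0 works:
  constraint 4 holds since j - n = 1.
  constraint 5 holds since k - g = 1.
  constraint 6 holds since n + h = 4.
The rest check out directly.

Satisfiable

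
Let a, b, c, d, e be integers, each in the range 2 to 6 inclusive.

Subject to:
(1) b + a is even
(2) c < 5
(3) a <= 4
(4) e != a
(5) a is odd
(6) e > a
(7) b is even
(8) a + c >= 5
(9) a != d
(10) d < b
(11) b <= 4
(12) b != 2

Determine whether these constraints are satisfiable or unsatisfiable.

Constraint 7 makes b even and constraint 5 makes a odd, so b + a must be odd. Constraint 1 says b + a is even — contradiction.

Unsatisfiable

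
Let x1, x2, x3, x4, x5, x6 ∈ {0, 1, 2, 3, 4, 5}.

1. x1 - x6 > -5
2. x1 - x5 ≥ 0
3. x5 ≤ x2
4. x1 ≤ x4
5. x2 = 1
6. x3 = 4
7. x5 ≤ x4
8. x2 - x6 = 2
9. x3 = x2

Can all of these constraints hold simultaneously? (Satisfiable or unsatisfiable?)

Unsatisfiable

Constraint 6 fixes x3 = 4 and constraint 5 fixes x2 = 1, but constraint 9 requires x3 = x2. Since 4 ≠ 1, contradiction.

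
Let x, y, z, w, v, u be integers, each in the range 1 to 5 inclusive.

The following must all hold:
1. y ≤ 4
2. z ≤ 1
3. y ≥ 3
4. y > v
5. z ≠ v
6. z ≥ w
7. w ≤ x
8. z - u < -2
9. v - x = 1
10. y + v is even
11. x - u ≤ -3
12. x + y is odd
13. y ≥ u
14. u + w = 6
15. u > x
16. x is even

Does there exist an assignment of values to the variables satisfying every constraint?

From constraints 1 and 13: u ≤ y ≤ 4. From constraints 2 and 6: w ≤ z ≤ 1. Hence u + w ≤ 5. But constraint 14 requires u + w = 6, and 6 > 5. Contradiction.

Unsatisfiable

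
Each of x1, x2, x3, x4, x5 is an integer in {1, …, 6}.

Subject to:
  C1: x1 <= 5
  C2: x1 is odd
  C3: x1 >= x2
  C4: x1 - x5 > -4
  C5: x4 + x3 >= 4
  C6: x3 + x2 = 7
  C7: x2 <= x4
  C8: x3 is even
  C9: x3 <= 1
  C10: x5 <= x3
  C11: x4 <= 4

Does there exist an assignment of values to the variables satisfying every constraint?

Unsatisfiable

From constraint 9: x3 ≤ 1. From constraints 7 and 11: x2 ≤ x4 ≤ 4. Hence x3 + x2 ≤ 5. But constraint 6 requires x3 + x2 = 7, and 7 > 5. Contradiction.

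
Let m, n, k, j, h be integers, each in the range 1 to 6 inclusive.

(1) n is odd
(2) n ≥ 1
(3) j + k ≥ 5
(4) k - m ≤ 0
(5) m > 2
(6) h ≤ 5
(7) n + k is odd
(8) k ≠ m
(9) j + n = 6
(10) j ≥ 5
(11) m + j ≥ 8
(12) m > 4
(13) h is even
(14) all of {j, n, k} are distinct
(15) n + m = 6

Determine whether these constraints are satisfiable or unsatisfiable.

Satisfiable

Setting (m, n, k, j, h) = (5, 1, 2, 5, 4) satisfies everything: constraint 3: j + k = 7; constraint 4: k - m = -3; constraint 9: j + n = 6, and the others follow.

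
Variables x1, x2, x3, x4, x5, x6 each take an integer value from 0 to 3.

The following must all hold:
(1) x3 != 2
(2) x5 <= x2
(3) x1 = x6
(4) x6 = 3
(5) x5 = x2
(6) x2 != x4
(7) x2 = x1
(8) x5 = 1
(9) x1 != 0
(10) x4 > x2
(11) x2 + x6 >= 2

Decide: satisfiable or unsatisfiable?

Constraint 8 fixes x5 = 1 and constraint 4 fixes x6 = 3. Constraints 3, 5, and 7 give x5 = x2 = x1 = x6, so x5 = x6. But 1 ≠ 3 — contradiction.

Unsatisfiable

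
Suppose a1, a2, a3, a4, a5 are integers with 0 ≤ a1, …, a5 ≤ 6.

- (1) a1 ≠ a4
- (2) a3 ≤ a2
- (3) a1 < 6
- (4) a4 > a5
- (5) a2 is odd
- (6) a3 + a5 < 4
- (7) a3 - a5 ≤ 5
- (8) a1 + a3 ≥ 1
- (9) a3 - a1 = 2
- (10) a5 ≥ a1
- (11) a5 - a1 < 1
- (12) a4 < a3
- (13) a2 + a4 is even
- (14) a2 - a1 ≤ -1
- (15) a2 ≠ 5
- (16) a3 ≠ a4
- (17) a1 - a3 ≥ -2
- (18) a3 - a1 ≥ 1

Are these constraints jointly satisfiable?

Unsatisfiable

Constraints 2, 4, 10, 12, and 14 give a5 < a4, a4 < a3, a3 ≤ a2, a2 < a1, a1 ≤ a5. Chaining: a5 < a4 < a3 ≤ a2 < a1 ≤ a5, which forces a5 < a5 — impossible.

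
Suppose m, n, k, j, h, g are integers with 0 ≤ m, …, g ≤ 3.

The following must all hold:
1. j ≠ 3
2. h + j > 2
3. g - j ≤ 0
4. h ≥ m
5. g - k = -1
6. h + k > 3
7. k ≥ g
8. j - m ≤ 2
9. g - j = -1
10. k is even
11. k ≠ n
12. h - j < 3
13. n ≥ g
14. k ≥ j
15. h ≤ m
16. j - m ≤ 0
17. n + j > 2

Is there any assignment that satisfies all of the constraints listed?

Satisfiable

Try m = 3, n = 3, k = 2, j = 2, h = 3, g = 1.
Check constraint 2: h + j = 5; constraint 3: g - j = -1; constraint 5: g - k = -1. The remaining constraints are straightforward to verify.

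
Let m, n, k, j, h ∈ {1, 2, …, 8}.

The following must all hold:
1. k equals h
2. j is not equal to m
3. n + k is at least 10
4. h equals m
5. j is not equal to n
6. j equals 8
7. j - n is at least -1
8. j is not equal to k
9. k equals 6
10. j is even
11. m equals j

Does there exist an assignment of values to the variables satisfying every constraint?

Constraint 9 fixes k = 6 and constraint 6 fixes j = 8. Constraints 1, 4, and 11 give k = h = m = j, so k = j. But 6 ≠ 8 — contradiction.

Unsatisfiable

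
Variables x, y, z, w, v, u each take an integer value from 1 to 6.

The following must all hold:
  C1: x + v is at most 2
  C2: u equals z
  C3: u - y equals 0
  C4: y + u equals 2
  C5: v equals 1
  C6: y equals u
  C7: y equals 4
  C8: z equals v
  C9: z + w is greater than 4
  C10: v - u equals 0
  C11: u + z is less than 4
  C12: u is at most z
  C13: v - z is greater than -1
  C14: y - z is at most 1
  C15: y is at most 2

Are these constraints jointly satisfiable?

Constraint 7 fixes y = 4 and constraint 5 fixes v = 1. Constraints 2, 6, and 8 give y = u = z = v, so y = v. But 4 ≠ 1 — contradiction.

Unsatisfiable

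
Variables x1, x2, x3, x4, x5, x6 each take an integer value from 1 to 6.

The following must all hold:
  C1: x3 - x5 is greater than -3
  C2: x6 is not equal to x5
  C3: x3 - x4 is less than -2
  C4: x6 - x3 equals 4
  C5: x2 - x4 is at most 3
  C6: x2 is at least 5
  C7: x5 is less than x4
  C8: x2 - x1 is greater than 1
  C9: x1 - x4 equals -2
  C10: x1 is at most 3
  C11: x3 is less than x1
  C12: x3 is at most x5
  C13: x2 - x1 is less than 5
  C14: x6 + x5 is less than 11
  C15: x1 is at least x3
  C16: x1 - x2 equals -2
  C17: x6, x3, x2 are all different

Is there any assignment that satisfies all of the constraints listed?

The assignment x1 = 3, x2 = 5, x3 = 2, x4 = 5, x5 = 2, x6 = 6 works:
  constraint 1 holds since x3 - x5 = 0.
  constraint 3 holds since x3 - x4 = -3.
The rest check out directly.

Satisfiable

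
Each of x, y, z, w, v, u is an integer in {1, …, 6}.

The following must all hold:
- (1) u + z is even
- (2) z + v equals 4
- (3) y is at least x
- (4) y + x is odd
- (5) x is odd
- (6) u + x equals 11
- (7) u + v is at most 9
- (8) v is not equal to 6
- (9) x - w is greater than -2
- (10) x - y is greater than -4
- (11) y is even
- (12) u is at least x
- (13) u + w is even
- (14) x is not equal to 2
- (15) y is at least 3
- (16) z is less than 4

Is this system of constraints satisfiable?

Satisfiable

One satisfying assignment is x = 5, y = 6, z = 2, w = 4, v = 2, u = 6.
For the less obvious constraints — constraint 2: z + v = 4; constraint 6: u + x = 11; constraint 7: u + v = 8 — and the others hold by inspection.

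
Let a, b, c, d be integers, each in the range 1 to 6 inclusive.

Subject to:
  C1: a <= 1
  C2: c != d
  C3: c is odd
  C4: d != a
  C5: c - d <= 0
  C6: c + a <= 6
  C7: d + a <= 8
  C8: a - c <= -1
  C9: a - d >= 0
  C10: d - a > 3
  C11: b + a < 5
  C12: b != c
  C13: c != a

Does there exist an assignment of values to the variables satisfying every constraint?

Constraints 5, 8, and 9 give d − c ≥ 0, c − a ≥ 1, a − d ≥ 0.
Adding all 3 inequalities: the left sides telescope to 0, and the right sides sum to 0 + 1 + 0 = 1. So 0 ≥ 1, which is false.

Unsatisfiable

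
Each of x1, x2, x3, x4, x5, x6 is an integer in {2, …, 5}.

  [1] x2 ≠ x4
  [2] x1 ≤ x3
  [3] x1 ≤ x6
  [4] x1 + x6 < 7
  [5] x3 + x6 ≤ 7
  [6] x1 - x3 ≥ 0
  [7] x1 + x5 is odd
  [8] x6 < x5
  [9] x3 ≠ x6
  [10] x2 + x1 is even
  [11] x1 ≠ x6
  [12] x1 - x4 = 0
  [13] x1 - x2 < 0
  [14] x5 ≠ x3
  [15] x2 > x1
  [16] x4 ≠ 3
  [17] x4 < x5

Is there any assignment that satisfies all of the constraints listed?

Satisfiable

Take x1 = 2, x2 = 4, x3 = 2, x4 = 2, x5 = 5, x6 = 4. Then constraint 4: x1 + x6 = 6; constraint 5: x3 + x6 = 6; constraint 6: x1 - x3 = 0, and every other listed constraint is also met.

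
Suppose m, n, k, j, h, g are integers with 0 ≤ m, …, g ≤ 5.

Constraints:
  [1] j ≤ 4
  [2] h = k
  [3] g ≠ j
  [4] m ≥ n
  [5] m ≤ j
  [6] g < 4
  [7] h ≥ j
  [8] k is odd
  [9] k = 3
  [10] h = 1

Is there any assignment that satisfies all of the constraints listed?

Unsatisfiable

Constraint 10 fixes h = 1 and constraint 9 fixes k = 3, but constraint 2 requires h = k. Since 1 ≠ 3, contradiction.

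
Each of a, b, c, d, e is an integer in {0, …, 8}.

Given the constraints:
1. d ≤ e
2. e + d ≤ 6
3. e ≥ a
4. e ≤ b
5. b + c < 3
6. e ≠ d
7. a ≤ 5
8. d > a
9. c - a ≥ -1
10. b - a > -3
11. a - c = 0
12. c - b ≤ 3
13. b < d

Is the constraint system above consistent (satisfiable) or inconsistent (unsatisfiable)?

Unsatisfiable

Constraints 1, 4, and 13 give e ≤ b, b < d, d ≤ e. Chaining: e ≤ b < d ≤ e, which forces e < e — impossible.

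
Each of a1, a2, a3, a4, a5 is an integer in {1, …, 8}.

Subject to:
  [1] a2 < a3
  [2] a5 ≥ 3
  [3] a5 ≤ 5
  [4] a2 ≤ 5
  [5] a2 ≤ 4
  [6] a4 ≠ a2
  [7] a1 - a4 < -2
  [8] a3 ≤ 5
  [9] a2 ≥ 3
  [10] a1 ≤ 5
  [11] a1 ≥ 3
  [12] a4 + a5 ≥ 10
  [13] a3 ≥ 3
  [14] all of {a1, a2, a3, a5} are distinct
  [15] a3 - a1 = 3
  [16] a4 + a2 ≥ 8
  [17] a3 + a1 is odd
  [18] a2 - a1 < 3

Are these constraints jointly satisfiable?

Constraints 2, 3, 4, 8, 9, 10, 11, and 13 confine each of a1, a2, a3, a5 to the 3 values {3, …, 5}.
Constraint 14 requires all 4 of them to be distinct, but only 3 values are available — impossible by the pigeonhole principle.

Unsatisfiable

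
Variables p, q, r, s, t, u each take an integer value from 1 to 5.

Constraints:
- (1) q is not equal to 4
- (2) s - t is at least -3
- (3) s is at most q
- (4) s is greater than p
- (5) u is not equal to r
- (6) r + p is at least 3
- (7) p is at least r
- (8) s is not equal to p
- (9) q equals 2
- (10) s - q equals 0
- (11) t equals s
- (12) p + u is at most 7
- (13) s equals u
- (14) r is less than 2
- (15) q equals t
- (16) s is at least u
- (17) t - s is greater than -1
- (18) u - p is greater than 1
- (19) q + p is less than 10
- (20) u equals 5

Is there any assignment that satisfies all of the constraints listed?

Unsatisfiable

Constraint 9 fixes q = 2 and constraint 20 fixes u = 5. Constraints 11, 13, and 15 give q = t = s = u, so q = u. But 2 ≠ 5 — contradiction.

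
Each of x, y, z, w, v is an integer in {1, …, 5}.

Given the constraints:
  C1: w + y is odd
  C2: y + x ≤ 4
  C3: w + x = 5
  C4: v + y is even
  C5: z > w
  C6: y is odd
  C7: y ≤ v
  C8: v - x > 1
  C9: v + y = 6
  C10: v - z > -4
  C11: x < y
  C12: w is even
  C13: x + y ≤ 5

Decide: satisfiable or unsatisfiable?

Try x = 1, y = 3, z = 5, w = 4, v = 3.
Check constraint 2: y + x = 4; constraint 3: w + x = 5. The remaining constraints are straightforward to verify.

Satisfiable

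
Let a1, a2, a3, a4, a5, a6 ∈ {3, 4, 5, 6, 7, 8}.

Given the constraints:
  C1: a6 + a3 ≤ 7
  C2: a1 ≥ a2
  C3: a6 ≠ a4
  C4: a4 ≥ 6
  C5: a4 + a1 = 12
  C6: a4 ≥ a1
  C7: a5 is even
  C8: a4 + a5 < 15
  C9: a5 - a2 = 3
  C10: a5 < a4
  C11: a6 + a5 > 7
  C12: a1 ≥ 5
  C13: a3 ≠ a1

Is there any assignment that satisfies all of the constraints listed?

One satisfying assignment is a1 = 5, a2 = 3, a3 = 3, a4 = 7, a5 = 6, a6 = 4.
For the less obvious constraints — constraint 1: a6 + a3 = 7; constraint 5: a4 + a1 = 12 — and the others hold by inspection.

Satisfiable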